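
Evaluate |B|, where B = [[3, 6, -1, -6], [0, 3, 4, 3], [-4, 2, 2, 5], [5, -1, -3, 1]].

The determinant is -948.

Expand along row 2 (it has 1 zero):
  + (3) · M_22   where M_22 = det([3 -1 -6; -4 2 5; 5 -3 1]) = 10
  − (4) · M_23   where M_23 = det([3 6 -6; -4 2 5; 5 -1 1]) = 231
  + (3) · M_24   where M_24 = det([3 6 -1; -4 2 2; 5 -1 -3]) = -18
det = (+1)·(3)·(10) + (-1)·(4)·(231) + (+1)·(3)·(-18) = -948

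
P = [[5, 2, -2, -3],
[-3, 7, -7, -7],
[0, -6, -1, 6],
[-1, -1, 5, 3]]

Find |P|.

det(P) = -432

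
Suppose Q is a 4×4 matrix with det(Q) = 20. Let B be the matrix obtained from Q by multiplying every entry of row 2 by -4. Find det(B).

-80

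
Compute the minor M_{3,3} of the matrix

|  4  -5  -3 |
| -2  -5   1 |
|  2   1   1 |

Delete row 3 and column 3; the remaining 2×2 submatrix is [4 -5; -2 -5].
Its determinant is 4·(-5) − (-5)·(-2) = -30.

-30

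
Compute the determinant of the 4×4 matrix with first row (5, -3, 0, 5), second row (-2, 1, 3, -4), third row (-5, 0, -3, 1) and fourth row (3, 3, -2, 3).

The determinant is 216.

Expand along row 1 (it has 1 zero):
  + (5) · M_11   where M_11 = det([1 3 -4; 0 -3 1; 3 -2 3]) = -34
  − (-3) · M_12   where M_12 = det([-2 3 -4; -5 -3 1; 3 -2 3]) = -8
  − (5) · M_14   where M_14 = det([-2 1 3; -5 0 -3; 3 3 -2]) = -82
det = (+1)·(5)·(-34) + (-1)·(-3)·(-8) + (-1)·(5)·(-82) = 216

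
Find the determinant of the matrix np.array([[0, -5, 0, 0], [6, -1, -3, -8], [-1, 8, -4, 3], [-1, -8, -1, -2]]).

Expand along row 1 (it has 3 zeros):
  − (-5) · M_12   where M_12 = det([6 -3 -8; -1 -4 3; -1 -1 -2]) = 105
det = (-1)·(-5)·(105) = 525

525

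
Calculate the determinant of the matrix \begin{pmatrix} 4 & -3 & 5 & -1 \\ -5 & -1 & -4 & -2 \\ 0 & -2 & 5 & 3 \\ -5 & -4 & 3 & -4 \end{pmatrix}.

459

Expand along row 3 (it has 1 zero):
  − (-2) · M_32   where M_32 = det([4 5 -1; -5 -4 -2; -5 3 -4]) = 73
  + (5) · M_33   where M_33 = det([4 -3 -1; -5 -1 -2; -5 -4 -4]) = -1
  − (3) · M_34   where M_34 = det([4 -3 5; -5 -1 -4; -5 -4 3]) = -106
det = (-1)·(-2)·(73) + (+1)·(5)·(-1) + (-1)·(3)·(-106) = 459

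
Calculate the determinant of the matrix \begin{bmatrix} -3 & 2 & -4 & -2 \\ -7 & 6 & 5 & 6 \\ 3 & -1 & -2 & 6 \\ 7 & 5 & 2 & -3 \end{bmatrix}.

The determinant is -3915.

Expand along row 1:
  + (-3) · M_11   where M_11 = det([6 5 6; -1 -2 6; 5 2 -3]) = 147
  − (2) · M_12   where M_12 = det([-7 5 6; 3 -2 6; 7 2 -3]) = 417
  + (-4) · M_13   where M_13 = det([-7 6 6; 3 -1 6; 7 5 -3]) = 627
  − (-2) · M_14   where M_14 = det([-7 6 5; 3 -1 -2; 7 5 2]) = -66
det = (+1)·(-3)·(147) + (-1)·(2)·(417) + (+1)·(-4)·(627) + (-1)·(-2)·(-66) = -3915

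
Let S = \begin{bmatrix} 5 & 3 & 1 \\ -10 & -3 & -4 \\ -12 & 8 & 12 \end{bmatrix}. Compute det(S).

Expand along column 1:
  + 5 · |-3 -4; 8 12| = 5·(-36 − (-32)) = -20
  − (-10) · |3 1; 8 12| = −(-10)·(36 − 8) = 280
  + (-12) · |3 1; -3 -4| = (-12)·(-12 − (-3)) = 108
Sum: (-20) + (280) + (108) = 368

368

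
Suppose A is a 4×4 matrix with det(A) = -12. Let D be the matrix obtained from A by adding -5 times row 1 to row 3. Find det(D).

The determinant is -12.

Adding a multiple of one row to another leaves the determinant unchanged.
det(D) = (1)·(-12) = -12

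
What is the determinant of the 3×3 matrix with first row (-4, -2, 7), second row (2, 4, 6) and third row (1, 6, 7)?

Expand along row 1:
  + (-4) · |4 6; 6 7| = (-4)·(28 − 36) = 32
  − (-2) · |2 6; 1 7| = −(-2)·(14 − 6) = 16
  + 7 · |2 4; 1 6| = 7·(12 − 4) = 56
Sum: (32) + (16) + (56) = 104

104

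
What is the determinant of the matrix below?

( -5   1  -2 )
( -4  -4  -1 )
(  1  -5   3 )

48

Expand along row 1:
  + (-5) · |-4 -1; -5 3| = (-5)·(-12 − 5) = 85
  − 1 · |-4 -1; 1 3| = −1·(-12 − (-1)) = 11
  + (-2) · |-4 -4; 1 -5| = (-2)·(20 − (-4)) = -48
Sum: (85) + (11) + (-48) = 48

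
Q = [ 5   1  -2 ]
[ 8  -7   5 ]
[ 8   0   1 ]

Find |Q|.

Expand along column 2:
  − 1 · |8 5; 8 1| = −1·(8 − 40) = 32
  + (-7) · |5 -2; 8 1| = (-7)·(5 − (-16)) = -147
Sum: (32) + (-147) = -115

-115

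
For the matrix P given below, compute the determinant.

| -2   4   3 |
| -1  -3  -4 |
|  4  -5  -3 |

The determinant is -3.

Expand along column 1:
  + (-2) · |-3 -4; -5 -3| = (-2)·(9 − 20) = 22
  − (-1) · |4 3; -5 -3| = −(-1)·(-12 − (-15)) = 3
  + 4 · |4 3; -3 -4| = 4·(-16 − (-9)) = -28
Sum: (22) + (3) + (-28) = -3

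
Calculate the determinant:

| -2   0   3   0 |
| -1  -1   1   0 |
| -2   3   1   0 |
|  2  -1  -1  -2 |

Expand along column 4 (it has 3 zeros):
  + (-2) · M_44   where M_44 = det([-2 0 3; -1 -1 1; -2 3 1]) = -7
det = (+1)·(-2)·(-7) = 14

14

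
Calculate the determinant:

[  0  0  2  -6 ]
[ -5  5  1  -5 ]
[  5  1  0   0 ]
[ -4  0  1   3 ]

Expand along row 1 (it has 2 zeros):
  + (2) · M_13   where M_13 = det([-5 5 -5; 5 1 0; -4 0 3]) = -110
  − (-6) · M_14   where M_14 = det([-5 5 1; 5 1 0; -4 0 1]) = -26
det = (+1)·(2)·(-110) + (-1)·(-6)·(-26) = -376

-376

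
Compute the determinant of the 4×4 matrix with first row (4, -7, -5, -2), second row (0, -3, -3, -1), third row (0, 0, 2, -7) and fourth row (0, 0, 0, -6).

144

The matrix is upper triangular, so the determinant is the product of the diagonal entries:
det = (4) · (-3) · (2) · (-6) = 144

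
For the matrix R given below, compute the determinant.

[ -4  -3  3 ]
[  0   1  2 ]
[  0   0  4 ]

-16

R is upper triangular, so det(R) is the product of the diagonal entries:
det = (-4) · (1) · (4) = -16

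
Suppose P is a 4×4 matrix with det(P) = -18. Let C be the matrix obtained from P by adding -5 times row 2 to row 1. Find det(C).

Adding a multiple of one row to another leaves the determinant unchanged.
det(C) = (1)·(-18) = -18

det(C) = -18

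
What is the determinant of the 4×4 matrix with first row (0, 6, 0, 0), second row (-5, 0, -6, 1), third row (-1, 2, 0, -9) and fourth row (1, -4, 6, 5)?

1512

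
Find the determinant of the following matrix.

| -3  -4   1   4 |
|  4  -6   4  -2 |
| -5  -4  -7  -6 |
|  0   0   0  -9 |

The determinant is 2268.

Expand along row 4 (it has 3 zeros):
  + (-9) · M_44   where M_44 = det([-3 -4 1; 4 -6 4; -5 -4 -7]) = -252
det = (+1)·(-9)·(-252) = 2268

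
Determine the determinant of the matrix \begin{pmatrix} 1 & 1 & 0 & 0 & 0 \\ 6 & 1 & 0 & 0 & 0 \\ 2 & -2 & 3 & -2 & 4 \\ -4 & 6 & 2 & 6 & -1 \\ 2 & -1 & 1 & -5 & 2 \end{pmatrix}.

165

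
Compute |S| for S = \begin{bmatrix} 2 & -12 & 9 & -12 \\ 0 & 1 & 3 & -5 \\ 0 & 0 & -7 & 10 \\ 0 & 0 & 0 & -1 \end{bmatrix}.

14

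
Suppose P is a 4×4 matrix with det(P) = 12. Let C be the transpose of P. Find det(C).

det(Pᵀ) = det(P).
det(C) = (1)·(12) = 12

|C| = 12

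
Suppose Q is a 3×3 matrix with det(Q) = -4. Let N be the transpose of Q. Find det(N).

det(Qᵀ) = det(Q).
det(N) = (1)·(-4) = -4

-4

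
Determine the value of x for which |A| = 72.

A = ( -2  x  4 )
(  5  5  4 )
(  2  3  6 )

x = -4

Expanding along the column containing x, det(A) is linear in x: det(A) = (-22)·x + (-16).
Set (-22)·x + (-16) = 72  ⇒  (-22)·x = 88  ⇒  x = -4.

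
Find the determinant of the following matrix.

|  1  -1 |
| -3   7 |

4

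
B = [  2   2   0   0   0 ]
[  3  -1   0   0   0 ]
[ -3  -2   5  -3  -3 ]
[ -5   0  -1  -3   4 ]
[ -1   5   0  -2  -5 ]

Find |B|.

det(B) = -992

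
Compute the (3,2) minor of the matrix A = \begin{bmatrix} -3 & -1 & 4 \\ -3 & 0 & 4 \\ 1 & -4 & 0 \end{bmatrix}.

0

Delete row 3 and column 2; the remaining 2×2 submatrix is [-3 4; -3 4].
Its determinant is (-3)·4 − 4·(-3) = 0.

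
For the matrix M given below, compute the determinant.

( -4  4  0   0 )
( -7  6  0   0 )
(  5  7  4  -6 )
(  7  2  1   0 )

24

M is block lower-triangular with a 2×2 block and a 2×2 block on the diagonal, so its determinant equals the product of the determinants of the diagonal blocks.
det of the 2×2 block = 4
det of the 2×2 block = 6
det = (4)·(6) = 24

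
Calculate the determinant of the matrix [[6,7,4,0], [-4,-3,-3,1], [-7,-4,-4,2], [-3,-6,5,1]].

Expand along row 1 (it has 1 zero):
  + (6) · M_11   where M_11 = det([-3 -3 1; -4 -4 2; -6 5 1]) = 22
  − (7) · M_12   where M_12 = det([-4 -3 1; -7 -4 2; -3 5 1]) = 6
  + (4) · M_13   where M_13 = det([-4 -3 1; -7 -4 2; -3 -6 1]) = -5
det = (+1)·(6)·(22) + (-1)·(7)·(6) + (+1)·(4)·(-5) = 70

70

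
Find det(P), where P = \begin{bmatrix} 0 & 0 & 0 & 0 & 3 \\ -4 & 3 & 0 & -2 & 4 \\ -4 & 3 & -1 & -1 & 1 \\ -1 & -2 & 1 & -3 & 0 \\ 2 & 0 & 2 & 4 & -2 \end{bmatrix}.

The determinant is 138.

Expand along row 1 (it has 4 zeros):
  + (3) · M_15   where M_15 = det([-4 3 0 -2; -4 3 -1 -1; -1 -2 1 -3; 2 0 2 4]) = 46
det = (+1)·(3)·(46) = 138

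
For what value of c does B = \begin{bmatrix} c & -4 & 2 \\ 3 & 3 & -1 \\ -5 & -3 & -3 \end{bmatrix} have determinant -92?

4

Expanding along the row containing c, det(B) is linear in c: det(B) = (-12)·c + (-44).
Set (-12)·c + (-44) = -92  ⇒  (-12)·c = -48  ⇒  c = 4.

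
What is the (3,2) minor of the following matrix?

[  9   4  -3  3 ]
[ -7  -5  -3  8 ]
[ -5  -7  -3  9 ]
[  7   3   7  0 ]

Delete row 3 and column 2; the remaining 3×3 submatrix is [9 -3 3; -7 -3 8; 7 7 0].
Its determinant is -756.

-756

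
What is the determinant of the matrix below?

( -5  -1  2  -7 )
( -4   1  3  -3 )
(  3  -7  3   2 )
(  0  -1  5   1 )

The determinant is 234.

Expand along row 4 (it has 1 zero):
  + (-1) · M_42   where M_42 = det([-5 2 -7; -4 3 -3; 3 3 2]) = 70
  − (5) · M_43   where M_43 = det([-5 -1 -7; -4 1 -3; 3 -7 2]) = -79
  + (1) · M_44   where M_44 = det([-5 -1 2; -4 1 3; 3 -7 3]) = -91
det = (+1)·(-1)·(70) + (-1)·(5)·(-79) + (+1)·(1)·(-91) = 234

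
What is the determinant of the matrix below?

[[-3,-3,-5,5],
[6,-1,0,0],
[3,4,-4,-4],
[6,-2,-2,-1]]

Expand along row 2 (it has 2 zeros):
  − (6) · M_21   where M_21 = det([-3 -5 5; 4 -4 -4; -2 -2 -1]) = -128
  + (-1) · M_22   where M_22 = det([-3 -5 5; 3 -4 -4; 6 -2 -1]) = 207
det = (-1)·(6)·(-128) + (+1)·(-1)·(207) = 561

561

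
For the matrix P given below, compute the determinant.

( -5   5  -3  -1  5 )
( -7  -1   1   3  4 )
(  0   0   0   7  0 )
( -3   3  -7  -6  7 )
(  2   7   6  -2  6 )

18662

Expand along row 3 (it has 4 zeros):
  − (7) · M_34   where M_34 = det([-5 5 -3 5; -7 -1 1 4; -3 3 -7 7; 2 7 6 6]) = -2666
det = (-1)·(7)·(-2666) = 18662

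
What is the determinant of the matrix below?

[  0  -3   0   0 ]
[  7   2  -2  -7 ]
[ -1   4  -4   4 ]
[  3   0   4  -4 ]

Expand along row 1 (it has 3 zeros):
  − (-3) · M_12   where M_12 = det([7 -2 -7; -1 -4 4; 3 4 -4]) = -72
det = (-1)·(-3)·(-72) = -216

The determinant is -216.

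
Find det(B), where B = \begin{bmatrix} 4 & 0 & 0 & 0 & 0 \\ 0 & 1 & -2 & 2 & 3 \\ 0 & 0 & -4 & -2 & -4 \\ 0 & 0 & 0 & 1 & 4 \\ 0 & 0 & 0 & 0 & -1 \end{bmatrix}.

|B| = 16

B is upper triangular, so det(B) is the product of the diagonal entries:
det = (4) · (1) · (-4) · (1) · (-1) = 16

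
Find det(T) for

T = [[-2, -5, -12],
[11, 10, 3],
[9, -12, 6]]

Expand along row 1:
  + (-2) · |10 3; -12 6| = (-2)·(60 − (-36)) = -192
  − (-5) · |11 3; 9 6| = −(-5)·(66 − 27) = 195
  + (-12) · |11 10; 9 -12| = (-12)·(-132 − 90) = 2664
Sum: (-192) + (195) + (2664) = 2667

det(T) = 2667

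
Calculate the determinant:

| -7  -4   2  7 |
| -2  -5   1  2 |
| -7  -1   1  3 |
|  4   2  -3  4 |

Expand along row 1:
  + (-7) · M_11   where M_11 = det([-5 1 2; -1 1 3; 2 -3 4]) = -53
  − (-4) · M_12   where M_12 = det([-2 1 2; -7 1 3; 4 -3 4]) = 48
  + (2) · M_13   where M_13 = det([-2 -5 2; -7 -1 3; 4 2 4]) = -200
  − (7) · M_14   where M_14 = det([-2 -5 1; -7 -1 1; 4 2 -3]) = 73
det = (+1)·(-7)·(-53) + (-1)·(-4)·(48) + (+1)·(2)·(-200) + (-1)·(7)·(73) = -348

-348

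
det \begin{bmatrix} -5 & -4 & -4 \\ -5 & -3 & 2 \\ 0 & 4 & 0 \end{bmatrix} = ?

Expand along row 3:
  − 4 · |-5 -4; -5 2| = −4·(-10 − 20) = 120

120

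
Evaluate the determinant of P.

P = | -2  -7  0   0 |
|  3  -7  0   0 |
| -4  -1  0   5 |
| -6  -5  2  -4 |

P is block lower-triangular with a 2×2 block and a 2×2 block on the diagonal, so its determinant equals the product of the determinants of the diagonal blocks.
det of the 2×2 block = 35
det of the 2×2 block = -10
det = (35)·(-10) = -350

det(P) = -350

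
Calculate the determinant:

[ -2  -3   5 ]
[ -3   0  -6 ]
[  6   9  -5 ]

-90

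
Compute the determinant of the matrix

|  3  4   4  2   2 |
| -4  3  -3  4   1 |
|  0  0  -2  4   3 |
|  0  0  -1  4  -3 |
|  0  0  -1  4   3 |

-600

The matrix is block upper-triangular with a 2×2 block and a 3×3 block on the diagonal, so its determinant equals the product of the determinants of the diagonal blocks.
det of the 2×2 block = 25
det of the 3×3 block = -24
det = (25)·(-24) = -600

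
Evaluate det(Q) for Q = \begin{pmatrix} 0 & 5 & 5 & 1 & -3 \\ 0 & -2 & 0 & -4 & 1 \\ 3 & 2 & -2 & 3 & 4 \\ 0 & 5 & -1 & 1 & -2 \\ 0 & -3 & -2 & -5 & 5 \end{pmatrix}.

The determinant is -1038.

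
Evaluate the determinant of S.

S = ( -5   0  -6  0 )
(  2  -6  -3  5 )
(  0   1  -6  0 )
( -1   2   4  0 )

-430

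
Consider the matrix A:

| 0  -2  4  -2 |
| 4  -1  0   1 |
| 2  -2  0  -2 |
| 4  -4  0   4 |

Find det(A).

Expand along column 3 (it has 3 zeros):
  + (4) · M_13   where M_13 = det([4 -1 1; 2 -2 -2; 4 -4 4]) = -48
det = (+1)·(4)·(-48) = -192

|A| = -192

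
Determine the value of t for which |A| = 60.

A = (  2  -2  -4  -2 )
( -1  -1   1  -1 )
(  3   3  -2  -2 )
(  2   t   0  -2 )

Expanding along the row containing t, det(A) is linear in t: det(A) = (14)·t + (-52).
Set (14)·t + (-52) = 60  ⇒  (14)·t = 112  ⇒  t = 8.

t = 8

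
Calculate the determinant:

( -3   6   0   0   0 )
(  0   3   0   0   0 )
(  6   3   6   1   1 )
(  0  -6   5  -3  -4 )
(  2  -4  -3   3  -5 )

The matrix is block lower-triangular with a 2×2 block and a 3×3 block on the diagonal, so its determinant equals the product of the determinants of the diagonal blocks.
det of the 2×2 block = -9
det of the 3×3 block = 205
det = (-9)·(205) = -1845

-1845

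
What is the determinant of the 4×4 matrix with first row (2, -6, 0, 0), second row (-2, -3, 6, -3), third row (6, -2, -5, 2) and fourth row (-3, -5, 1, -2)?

228

Expand along row 1 (it has 2 zeros):
  + (2) · M_11   where M_11 = det([-3 6 -3; -2 -5 2; -5 1 -2]) = -27
  − (-6) · M_12   where M_12 = det([-2 6 -3; 6 -5 2; -3 1 -2]) = 47
det = (+1)·(2)·(-27) + (-1)·(-6)·(47) = 228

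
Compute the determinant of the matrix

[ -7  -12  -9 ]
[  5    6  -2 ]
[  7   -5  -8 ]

Expand along row 1:
  + (-7) · |6 -2; -5 -8| = (-7)·(-48 − 10) = 406
  − (-12) · |5 -2; 7 -8| = −(-12)·(-40 − (-14)) = -312
  + (-9) · |5 6; 7 -5| = (-9)·(-25 − 42) = 603
Sum: (406) + (-312) + (603) = 697

697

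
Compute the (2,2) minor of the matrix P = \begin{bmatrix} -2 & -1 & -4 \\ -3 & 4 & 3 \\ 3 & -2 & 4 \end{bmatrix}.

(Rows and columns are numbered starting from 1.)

Delete row 2 and column 2; the remaining 2×2 submatrix is [-2 -4; 3 4].
Its determinant is (-2)·4 − (-4)·3 = 4.

4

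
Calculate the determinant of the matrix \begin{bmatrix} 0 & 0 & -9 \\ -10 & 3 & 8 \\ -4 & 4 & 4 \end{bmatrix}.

252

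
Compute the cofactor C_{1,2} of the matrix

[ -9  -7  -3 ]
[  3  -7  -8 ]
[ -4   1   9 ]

5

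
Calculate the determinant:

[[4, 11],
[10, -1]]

The determinant is -114.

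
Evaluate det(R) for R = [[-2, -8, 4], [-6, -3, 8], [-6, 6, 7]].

Expand along column 1:
  + (-2) · |-3 8; 6 7| = (-2)·(-21 − 48) = 138
  − (-6) · |-8 4; 6 7| = −(-6)·(-56 − 24) = -480
  + (-6) · |-8 4; -3 8| = (-6)·(-64 − (-12)) = 312
Sum: (138) + (-480) + (312) = -30

det(R) = -30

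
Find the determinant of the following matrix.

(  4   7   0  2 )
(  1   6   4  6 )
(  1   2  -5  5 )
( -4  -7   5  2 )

-711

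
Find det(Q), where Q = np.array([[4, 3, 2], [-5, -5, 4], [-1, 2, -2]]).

-64

Expand along row 1:
  + 4 · |-5 4; 2 -2| = 4·(10 − 8) = 8
  − 3 · |-5 4; -1 -2| = −3·(10 − (-4)) = -42
  + 2 · |-5 -5; -1 2| = 2·(-10 − 5) = -30
Sum: (8) + (-42) + (-30) = -64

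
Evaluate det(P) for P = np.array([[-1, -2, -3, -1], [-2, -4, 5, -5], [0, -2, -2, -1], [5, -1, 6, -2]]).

det(P) = 21

Expand along row 3 (it has 1 zero):
  − (-2) · M_32   where M_32 = det([-1 -3 -1; -2 5 -5; 5 6 -2]) = 104
  + (-2) · M_33   where M_33 = det([-1 -2 -1; -2 -4 -5; 5 -1 -2]) = 33
  − (-1) · M_34   where M_34 = det([-1 -2 -3; -2 -4 5; 5 -1 6]) = -121
det = (-1)·(-2)·(104) + (+1)·(-2)·(33) + (-1)·(-1)·(-121) = 21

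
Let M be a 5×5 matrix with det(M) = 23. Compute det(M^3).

det(M^3) = (det M)^3 = (23)^3 = 12167

12167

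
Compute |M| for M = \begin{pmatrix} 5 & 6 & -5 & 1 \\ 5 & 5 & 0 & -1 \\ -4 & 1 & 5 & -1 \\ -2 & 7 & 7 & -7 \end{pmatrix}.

742

Expand along row 2 (it has 1 zero):
  − (5) · M_21   where M_21 = det([6 -5 1; 1 5 -1; 7 7 -7]) = -196
  + (5) · M_22   where M_22 = det([5 -5 1; -4 5 -1; -2 7 -7]) = -28
  + (-1) · M_24   where M_24 = det([5 6 -5; -4 1 5; -2 7 7]) = 98
det = (-1)·(5)·(-196) + (+1)·(5)·(-28) + (+1)·(-1)·(98) = 742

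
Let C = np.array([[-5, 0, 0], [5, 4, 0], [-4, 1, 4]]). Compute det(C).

det(C) = -80

C is lower triangular, so det(C) is the product of the diagonal entries:
det = (-5) · (4) · (4) = -80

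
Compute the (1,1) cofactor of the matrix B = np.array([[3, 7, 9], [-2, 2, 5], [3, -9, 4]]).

Delete row 1 and column 1; the remaining 2×2 submatrix is [2 5; -9 4].
Its determinant is 2·4 − 5·(-9) = 53.
The cofactor carries sign (−1)^(1+1) = +1, so C_{1,1} = +(53) = 53.

53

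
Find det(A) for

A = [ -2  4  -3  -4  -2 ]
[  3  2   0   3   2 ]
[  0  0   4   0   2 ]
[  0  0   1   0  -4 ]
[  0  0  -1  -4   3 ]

|A| = 1152

A is block upper-triangular with a 2×2 block and a 3×3 block on the diagonal, so its determinant equals the product of the determinants of the diagonal blocks.
det of the 2×2 block = -16
det of the 3×3 block = -72
det = (-16)·(-72) = 1152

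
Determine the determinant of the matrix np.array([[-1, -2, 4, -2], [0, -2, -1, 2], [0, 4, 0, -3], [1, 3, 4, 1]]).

Expand along row 3 (it has 2 zeros):
  − (4) · M_32   where M_32 = det([-1 4 -2; 0 -1 2; 1 4 1]) = 15
  − (-3) · M_34   where M_34 = det([-1 -2 4; 0 -2 -1; 1 3 4]) = 15
det = (-1)·(4)·(15) + (-1)·(-3)·(15) = -15

-15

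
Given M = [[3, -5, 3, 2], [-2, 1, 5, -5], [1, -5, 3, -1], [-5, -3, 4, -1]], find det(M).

det(M) = 503

Expand along row 1:
  + (3) · M_11   where M_11 = det([1 5 -5; -5 3 -1; -3 4 -1]) = 46
  − (-5) · M_12   where M_12 = det([-2 5 -5; 1 3 -1; -5 4 -1]) = -67
  + (3) · M_13   where M_13 = det([-2 1 -5; 1 -5 -1; -5 -3 -1]) = 142
  − (2) · M_14   where M_14 = det([-2 1 5; 1 -5 3; -5 -3 4]) = -137
det = (+1)·(3)·(46) + (-1)·(-5)·(-67) + (+1)·(3)·(142) + (-1)·(2)·(-137) = 503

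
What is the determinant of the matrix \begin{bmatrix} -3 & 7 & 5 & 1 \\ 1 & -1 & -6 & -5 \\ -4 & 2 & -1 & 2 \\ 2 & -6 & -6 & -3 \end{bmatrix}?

Expand along row 1:
  + (-3) · M_11   where M_11 = det([-1 -6 -5; 2 -1 2; -6 -6 -3]) = 111
  − (7) · M_12   where M_12 = det([1 -6 -5; -4 -1 2; 2 -6 -3]) = -67
  + (5) · M_13   where M_13 = det([1 -1 -5; -4 2 2; 2 -6 -3]) = -86
  − (1) · M_14   where M_14 = det([1 -1 -6; -4 2 -1; 2 -6 -6]) = -112
det = (+1)·(-3)·(111) + (-1)·(7)·(-67) + (+1)·(5)·(-86) + (-1)·(1)·(-112) = -182

The determinant is -182.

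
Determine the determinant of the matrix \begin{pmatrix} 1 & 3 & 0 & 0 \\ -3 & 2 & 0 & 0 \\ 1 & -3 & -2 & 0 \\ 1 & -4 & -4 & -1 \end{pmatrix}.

The determinant is 22.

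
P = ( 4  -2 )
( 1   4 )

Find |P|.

det(P) = 4·4 − (-2)·1 = 16 − (-2) = 18

The determinant is 18.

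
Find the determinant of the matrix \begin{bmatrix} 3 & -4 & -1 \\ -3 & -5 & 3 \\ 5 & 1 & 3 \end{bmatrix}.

-172

Expand along column 1:
  + 3 · |-5 3; 1 3| = 3·(-15 − 3) = -54
  − (-3) · |-4 -1; 1 3| = −(-3)·(-12 − (-1)) = -33
  + 5 · |-4 -1; -5 3| = 5·(-12 − 5) = -85
Sum: (-54) + (-33) + (-85) = -172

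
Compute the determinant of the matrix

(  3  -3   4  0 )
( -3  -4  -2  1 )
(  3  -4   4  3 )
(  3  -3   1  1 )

Expand along row 1 (it has 1 zero):
  + (3) · M_11   where M_11 = det([-4 -2 1; -4 4 3; -3 1 1]) = 14
  − (-3) · M_12   where M_12 = det([-3 -2 1; 3 4 3; 3 1 1]) = -24
  + (4) · M_13   where M_13 = det([-3 -4 1; 3 -4 3; 3 -3 1]) = -36
det = (+1)·(3)·(14) + (-1)·(-3)·(-24) + (+1)·(4)·(-36) = -174

-174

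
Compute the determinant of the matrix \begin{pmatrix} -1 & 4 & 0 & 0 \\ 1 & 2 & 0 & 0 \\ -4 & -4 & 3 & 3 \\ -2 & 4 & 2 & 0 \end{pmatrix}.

36

The matrix is block lower-triangular with a 2×2 block and a 2×2 block on the diagonal, so its determinant equals the product of the determinants of the diagonal blocks.
det of the 2×2 block = -6
det of the 2×2 block = -6
det = (-6)·(-6) = 36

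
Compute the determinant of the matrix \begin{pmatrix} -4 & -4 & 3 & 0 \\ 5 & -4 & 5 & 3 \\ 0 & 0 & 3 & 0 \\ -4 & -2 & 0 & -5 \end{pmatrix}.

Expand along row 3 (it has 3 zeros):
  + (3) · M_33   where M_33 = det([-4 -4 0; 5 -4 3; -4 -2 -5]) = -156
det = (+1)·(3)·(-156) = -468

The determinant is -468.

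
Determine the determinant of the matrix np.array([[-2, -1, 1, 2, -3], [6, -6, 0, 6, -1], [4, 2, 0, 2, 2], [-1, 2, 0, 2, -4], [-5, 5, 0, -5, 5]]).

500

Expand along column 3 (it has 4 zeros):
  + (1) · M_13   where M_13 = det([6 -6 6 -1; 4 2 2 2; -1 2 2 -4; -5 5 -5 5]) = 500
det = (+1)·(1)·(500) = 500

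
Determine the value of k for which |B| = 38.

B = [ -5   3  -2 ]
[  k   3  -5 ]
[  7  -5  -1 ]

k = -3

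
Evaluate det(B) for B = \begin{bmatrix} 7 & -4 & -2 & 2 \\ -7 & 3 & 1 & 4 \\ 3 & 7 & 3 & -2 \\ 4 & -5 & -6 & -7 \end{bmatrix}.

The determinant is -1572.

Expand along row 1:
  + (7) · M_11   where M_11 = det([3 1 4; 7 3 -2; -5 -6 -7]) = -148
  − (-4) · M_12   where M_12 = det([-7 1 4; 3 3 -2; 4 -6 -7]) = 124
  + (-2) · M_13   where M_13 = det([-7 3 4; 3 7 -2; 4 -5 -7]) = 280
  − (2) · M_14   where M_14 = det([-7 3 1; 3 7 3; 4 -5 -6]) = 236
det = (+1)·(7)·(-148) + (-1)·(-4)·(124) + (+1)·(-2)·(280) + (-1)·(2)·(236) = -1572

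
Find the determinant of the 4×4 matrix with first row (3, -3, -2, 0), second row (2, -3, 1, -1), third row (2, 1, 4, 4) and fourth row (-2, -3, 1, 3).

-332

Expand along row 1 (it has 1 zero):
  + (3) · M_11   where M_11 = det([-3 1 -1; 1 4 4; -3 1 3]) = -52
  − (-3) · M_12   where M_12 = det([2 1 -1; 2 4 4; -2 1 3]) = -8
  + (-2) · M_13   where M_13 = det([2 -3 -1; 2 1 4; -2 -3 3]) = 76
det = (+1)·(3)·(-52) + (-1)·(-3)·(-8) + (+1)·(-2)·(76) = -332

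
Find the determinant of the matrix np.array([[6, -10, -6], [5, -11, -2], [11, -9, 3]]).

-392

Expand along column 1:
  + 6 · |-11 -2; -9 3| = 6·(-33 − 18) = -306
  − 5 · |-10 -6; -9 3| = −5·(-30 − 54) = 420
  + 11 · |-10 -6; -11 -2| = 11·(20 − 66) = -506
Sum: (-306) + (420) + (-506) = -392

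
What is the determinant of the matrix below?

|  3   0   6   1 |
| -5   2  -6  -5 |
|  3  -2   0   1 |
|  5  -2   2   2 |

Expand along row 1 (it has 1 zero):
  + (3) · M_11   where M_11 = det([2 -6 -5; -2 0 1; -2 2 2]) = 4
  + (6) · M_13   where M_13 = det([-5 2 -5; 3 -2 1; 5 -2 2]) = -12
  − (1) · M_14   where M_14 = det([-5 2 -6; 3 -2 0; 5 -2 2]) = -16
det = (+1)·(3)·(4) + (+1)·(6)·(-12) + (-1)·(1)·(-16) = -44

-44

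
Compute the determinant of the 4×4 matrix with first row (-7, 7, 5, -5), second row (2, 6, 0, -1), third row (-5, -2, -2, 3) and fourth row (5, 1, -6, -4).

Expand along row 2 (it has 1 zero):
  − (2) · M_21   where M_21 = det([7 5 -5; -2 -2 3; 1 -6 -4]) = 87
  + (6) · M_22   where M_22 = det([-7 5 -5; -5 -2 3; 5 -6 -4]) = -407
  + (-1) · M_24   where M_24 = det([-7 7 5; -5 -2 -2; 5 1 -6]) = -353
det = (-1)·(2)·(87) + (+1)·(6)·(-407) + (+1)·(-1)·(-353) = -2263

-2263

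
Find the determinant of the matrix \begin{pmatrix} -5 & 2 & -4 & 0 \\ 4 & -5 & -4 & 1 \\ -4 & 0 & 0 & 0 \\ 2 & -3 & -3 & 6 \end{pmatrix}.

Expand along row 3 (it has 3 zeros):
  + (-4) · M_31   where M_31 = det([2 -4 0; -5 -4 1; -3 -3 6]) = -150
det = (+1)·(-4)·(-150) = 600

600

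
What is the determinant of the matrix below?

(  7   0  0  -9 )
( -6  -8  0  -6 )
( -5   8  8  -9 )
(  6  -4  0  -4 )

-4736

Expand along column 3 (it has 3 zeros):
  + (8) · M_33   where M_33 = det([7 0 -9; -6 -8 -6; 6 -4 -4]) = -592
det = (+1)·(8)·(-592) = -4736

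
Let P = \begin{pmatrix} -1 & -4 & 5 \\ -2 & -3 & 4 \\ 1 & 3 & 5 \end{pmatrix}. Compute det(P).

Expand along row 1:
  + (-1) · |-3 4; 3 5| = (-1)·(-15 − 12) = 27
  − (-4) · |-2 4; 1 5| = −(-4)·(-10 − 4) = -56
  + 5 · |-2 -3; 1 3| = 5·(-6 − (-3)) = -15
Sum: (27) + (-56) + (-15) = -44

det(P) = -44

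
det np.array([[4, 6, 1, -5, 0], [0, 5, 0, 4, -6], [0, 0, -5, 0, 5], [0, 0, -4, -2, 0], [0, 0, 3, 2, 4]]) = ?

The matrix is block upper-triangular with a 2×2 block and a 3×3 block on the diagonal, so its determinant equals the product of the determinants of the diagonal blocks.
det of the 2×2 block = 20
det of the 3×3 block = 30
det = (20)·(30) = 600

The determinant is 600.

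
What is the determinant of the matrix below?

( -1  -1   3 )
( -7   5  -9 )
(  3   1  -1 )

-36

Expand along column 1:
  + (-1) · |5 -9; 1 -1| = (-1)·(-5 − (-9)) = -4
  − (-7) · |-1 3; 1 -1| = −(-7)·(1 − 3) = -14
  + 3 · |-1 3; 5 -9| = 3·(9 − 15) = -18
Sum: (-4) + (-14) + (-18) = -36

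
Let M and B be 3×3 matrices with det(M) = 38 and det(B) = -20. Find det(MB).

det(MB) = -760

det(MB) = det(M)·det(B) = (38)·(-20) = -760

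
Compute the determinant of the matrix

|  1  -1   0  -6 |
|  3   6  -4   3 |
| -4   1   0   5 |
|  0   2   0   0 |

Expand along row 4 (it has 3 zeros):
  + (2) · M_42   where M_42 = det([1 0 -6; 3 -4 3; -4 0 5]) = 76
det = (+1)·(2)·(76) = 152

152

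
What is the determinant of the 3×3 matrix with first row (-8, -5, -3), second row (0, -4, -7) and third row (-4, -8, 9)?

Expand along row 2:
  + (-4) · |-8 -3; -4 9| = (-4)·(-72 − 12) = 336
  − (-7) · |-8 -5; -4 -8| = −(-7)·(64 − 20) = 308
Sum: (336) + (308) = 644

The determinant is 644.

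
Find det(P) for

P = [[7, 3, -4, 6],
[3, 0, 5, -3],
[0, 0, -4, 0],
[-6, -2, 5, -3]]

-12

Expand along row 3 (it has 3 zeros):
  + (-4) · M_33   where M_33 = det([7 3 6; 3 0 -3; -6 -2 -3]) = 3
det = (+1)·(-4)·(3) = -12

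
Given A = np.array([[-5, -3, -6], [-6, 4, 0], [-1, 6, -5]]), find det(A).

Expand along column 3:
  + (-6) · |-6 4; -1 6| = (-6)·(-36 − (-4)) = 192
  + (-5) · |-5 -3; -6 4| = (-5)·(-20 − 18) = 190
Sum: (192) + (190) = 382

det(A) = 382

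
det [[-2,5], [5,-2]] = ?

-21

det = (-2)·(-2) − 5·5 = 4 − 25 = -21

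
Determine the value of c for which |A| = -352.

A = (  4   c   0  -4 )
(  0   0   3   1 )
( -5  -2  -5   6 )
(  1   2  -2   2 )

Expanding along the column containing c, det(A) is linear in c: det(A) = (-63)·c + (152).
Set (-63)·c + (152) = -352  ⇒  (-63)·c = -504  ⇒  c = 8.

8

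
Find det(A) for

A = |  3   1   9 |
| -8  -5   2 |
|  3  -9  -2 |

The determinant is 857.

Expand along row 1:
  + 3 · |-5 2; -9 -2| = 3·(10 − (-18)) = 84
  − 1 · |-8 2; 3 -2| = −1·(16 − 6) = -10
  + 9 · |-8 -5; 3 -9| = 9·(72 − (-15)) = 783
Sum: (84) + (-10) + (783) = 857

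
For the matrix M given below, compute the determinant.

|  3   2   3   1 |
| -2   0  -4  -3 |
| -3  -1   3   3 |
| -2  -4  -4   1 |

det(M) = 48

Expand along row 2 (it has 1 zero):
  − (-2) · M_21   where M_21 = det([2 3 1; -1 3 3; -4 -4 1]) = 13
  − (-4) · M_23   where M_23 = det([3 2 1; -3 -1 3; -2 -4 1]) = 37
  + (-3) · M_24   where M_24 = det([3 2 3; -3 -1 3; -2 -4 -4]) = 42
det = (-1)·(-2)·(13) + (-1)·(-4)·(37) + (+1)·(-3)·(42) = 48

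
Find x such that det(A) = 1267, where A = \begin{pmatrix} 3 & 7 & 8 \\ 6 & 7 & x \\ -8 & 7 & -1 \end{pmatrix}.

Expanding along the column containing x, det(A) is linear in x: det(A) = (-77)·x + (805).
Set (-77)·x + (805) = 1267  ⇒  (-77)·x = 462  ⇒  x = -6.

x = -6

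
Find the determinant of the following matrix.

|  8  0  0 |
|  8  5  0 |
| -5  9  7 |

280

The matrix is lower triangular, so the determinant is the product of the diagonal entries:
det = (8) · (5) · (7) = 280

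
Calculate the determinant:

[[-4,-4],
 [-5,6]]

-44

det = (-4)·6 − (-4)·(-5) = -24 − 20 = -44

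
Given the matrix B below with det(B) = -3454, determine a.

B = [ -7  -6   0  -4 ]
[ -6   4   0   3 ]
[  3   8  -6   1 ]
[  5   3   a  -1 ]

a = 8

Expanding along the row containing a, det(B) is linear in a: det(B) = (-290)·a + (-1134).
Set (-290)·a + (-1134) = -3454  ⇒  (-290)·a = -2320  ⇒  a = 8.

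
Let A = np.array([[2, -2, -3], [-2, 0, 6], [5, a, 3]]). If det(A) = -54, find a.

-3

Expanding along the column containing a, det(A) is linear in a: det(A) = (-6)·a + (-72).
Set (-6)·a + (-72) = -54  ⇒  (-6)·a = 18  ⇒  a = -3.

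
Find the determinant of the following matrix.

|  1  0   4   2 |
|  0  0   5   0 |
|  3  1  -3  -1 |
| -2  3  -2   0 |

-125

Expand along row 2 (it has 3 zeros):
  − (5) · M_23   where M_23 = det([1 0 2; 3 1 -1; -2 3 0]) = 25
det = (-1)·(5)·(25) = -125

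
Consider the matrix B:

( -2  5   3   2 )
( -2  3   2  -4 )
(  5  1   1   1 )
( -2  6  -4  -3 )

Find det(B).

The determinant is -1091.

Expand along row 1:
  + (-2) · M_11   where M_11 = det([3 2 -4; 1 1 1; 6 -4 -3]) = 61
  − (5) · M_12   where M_12 = det([-2 2 -4; 5 1 1; -2 -4 -3]) = 96
  + (3) · M_13   where M_13 = det([-2 3 -4; 5 1 1; -2 6 -3]) = -71
  − (2) · M_14   where M_14 = det([-2 3 2; 5 1 1; -2 6 -4]) = 138
det = (+1)·(-2)·(61) + (-1)·(5)·(96) + (+1)·(3)·(-71) + (-1)·(2)·(138) = -1091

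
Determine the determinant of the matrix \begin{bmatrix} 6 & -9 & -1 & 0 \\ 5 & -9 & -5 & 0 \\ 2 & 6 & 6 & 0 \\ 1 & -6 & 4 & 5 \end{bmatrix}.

Expand along column 4 (it has 3 zeros):
  + (5) · M_44   where M_44 = det([6 -9 -1; 5 -9 -5; 2 6 6]) = 168
det = (+1)·(5)·(168) = 840

840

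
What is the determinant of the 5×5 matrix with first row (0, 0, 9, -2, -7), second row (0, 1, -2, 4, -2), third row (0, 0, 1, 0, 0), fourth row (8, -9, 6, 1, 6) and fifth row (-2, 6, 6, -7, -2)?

1330

Expand along row 3 (it has 4 zeros):
  + (1) · M_33   where M_33 = det([0 0 -2 -7; 0 1 4 -2; 8 -9 1 6; -2 6 -7 -2]) = 1330
det = (+1)·(1)·(1330) = 1330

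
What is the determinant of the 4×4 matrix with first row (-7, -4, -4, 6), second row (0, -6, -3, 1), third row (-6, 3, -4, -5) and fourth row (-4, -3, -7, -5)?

Expand along row 2 (it has 1 zero):
  + (-6) · M_22   where M_22 = det([-7 -4 6; -6 -4 -5; -4 -7 -5]) = 301
  − (-3) · M_23   where M_23 = det([-7 -4 6; -6 3 -5; -4 -3 -5]) = 430
  + (1) · M_24   where M_24 = det([-7 -4 -4; -6 3 -4; -4 -3 -7]) = 215
det = (+1)·(-6)·(301) + (-1)·(-3)·(430) + (+1)·(1)·(215) = -301

The determinant is -301.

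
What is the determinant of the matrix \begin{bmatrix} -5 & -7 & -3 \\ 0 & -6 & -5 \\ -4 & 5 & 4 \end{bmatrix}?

-73

Expand along row 2:
  + (-6) · |-5 -3; -4 4| = (-6)·(-20 − 12) = 192
  − (-5) · |-5 -7; -4 5| = −(-5)·(-25 − 28) = -265
Sum: (192) + (-265) = -73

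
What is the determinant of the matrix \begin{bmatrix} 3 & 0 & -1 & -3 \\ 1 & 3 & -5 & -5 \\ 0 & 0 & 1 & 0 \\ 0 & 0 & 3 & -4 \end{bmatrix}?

The determinant is -36.

The matrix is block upper-triangular with a 2×2 block and a 2×2 block on the diagonal, so its determinant equals the product of the determinants of the diagonal blocks.
det of the 2×2 block = 9
det of the 2×2 block = -4
det = (9)·(-4) = -36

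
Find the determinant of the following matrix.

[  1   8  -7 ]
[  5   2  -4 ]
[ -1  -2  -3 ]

The determinant is 194.

Expand along row 1:
  + 1 · |2 -4; -2 -3| = 1·(-6 − 8) = -14
  − 8 · |5 -4; -1 -3| = −8·(-15 − 4) = 152
  + (-7) · |5 2; -1 -2| = (-7)·(-10 − (-2)) = 56
Sum: (-14) + (152) + (56) = 194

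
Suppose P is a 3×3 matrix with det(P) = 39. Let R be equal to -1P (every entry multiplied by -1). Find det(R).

-39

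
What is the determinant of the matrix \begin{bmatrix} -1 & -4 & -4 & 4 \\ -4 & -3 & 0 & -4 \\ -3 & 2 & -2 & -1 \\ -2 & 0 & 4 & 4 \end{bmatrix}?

1020

Expand along row 2 (it has 1 zero):
  − (-4) · M_21   where M_21 = det([-4 -4 4; 2 -2 -1; 0 4 4]) = 80
  + (-3) · M_22   where M_22 = det([-1 -4 4; -3 -2 -1; -2 4 4]) = -116
  + (-4) · M_24   where M_24 = det([-1 -4 -4; -3 2 -2; -2 0 4]) = -88
det = (-1)·(-4)·(80) + (+1)·(-3)·(-116) + (+1)·(-4)·(-88) = 1020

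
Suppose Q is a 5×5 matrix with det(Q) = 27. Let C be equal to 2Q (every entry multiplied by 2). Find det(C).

864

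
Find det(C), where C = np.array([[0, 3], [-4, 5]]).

det(C) = 0·5 − 3·(-4) = 0 − (-12) = 12

det(C) = 12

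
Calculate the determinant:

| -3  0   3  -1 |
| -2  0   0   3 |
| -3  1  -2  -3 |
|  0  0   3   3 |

Expand along column 2 (it has 3 zeros):
  − (1) · M_32   where M_32 = det([-3 3 -1; -2 0 3; 0 3 3]) = 51
det = (-1)·(1)·(51) = -51

The determinant is -51.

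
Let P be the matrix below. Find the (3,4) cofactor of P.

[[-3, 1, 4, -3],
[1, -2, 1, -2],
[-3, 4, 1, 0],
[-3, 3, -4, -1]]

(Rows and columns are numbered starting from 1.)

The cofactor is 26.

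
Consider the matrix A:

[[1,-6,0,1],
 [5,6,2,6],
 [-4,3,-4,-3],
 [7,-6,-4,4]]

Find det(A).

det(A) = 750

Expand along row 1 (it has 1 zero):
  + (1) · M_11   where M_11 = det([6 2 6; 3 -4 -3; -6 -4 4]) = -372
  − (-6) · M_12   where M_12 = det([5 2 6; -4 -4 -3; 7 -4 4]) = 114
  − (1) · M_14   where M_14 = det([5 6 2; -4 3 -4; 7 -6 -4]) = -438
det = (+1)·(1)·(-372) + (-1)·(-6)·(114) + (-1)·(1)·(-438) = 750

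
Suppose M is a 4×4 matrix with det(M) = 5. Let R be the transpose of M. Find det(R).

5

det(Mᵀ) = det(M).
det(R) = (1)·(5) = 5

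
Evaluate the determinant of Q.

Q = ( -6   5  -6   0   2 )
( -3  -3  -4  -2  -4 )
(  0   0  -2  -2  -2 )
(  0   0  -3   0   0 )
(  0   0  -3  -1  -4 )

Q is block upper-triangular with a 2×2 block and a 3×3 block on the diagonal, so its determinant equals the product of the determinants of the diagonal blocks.
det of the 2×2 block = 33
det of the 3×3 block = 18
det = (33)·(18) = 594

594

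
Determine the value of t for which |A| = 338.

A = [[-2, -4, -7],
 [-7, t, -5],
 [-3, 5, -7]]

Expanding along the column containing t, det(A) is linear in t: det(A) = (-7)·t + (331).
Set (-7)·t + (331) = 338  ⇒  (-7)·t = 7  ⇒  t = -1.

-1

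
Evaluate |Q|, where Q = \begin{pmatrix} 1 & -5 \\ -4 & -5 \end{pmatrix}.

|Q| = -25

det(Q) = 1·(-5) − (-5)·(-4) = -5 − 20 = -25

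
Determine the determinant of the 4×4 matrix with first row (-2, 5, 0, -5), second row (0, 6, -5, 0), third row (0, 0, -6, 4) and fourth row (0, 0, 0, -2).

The determinant is -144.

The matrix is upper triangular, so the determinant is the product of the diagonal entries:
det = (-2) · (6) · (-6) · (-2) = -144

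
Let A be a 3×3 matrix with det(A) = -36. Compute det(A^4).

1679616

det(A^4) = (det A)^4 = (-36)^4 = 1679616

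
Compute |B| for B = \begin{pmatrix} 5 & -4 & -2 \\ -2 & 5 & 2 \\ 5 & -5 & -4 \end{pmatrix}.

The determinant is -28.

Expand along column 1:
  + 5 · |5 2; -5 -4| = 5·(-20 − (-10)) = -50
  − (-2) · |-4 -2; -5 -4| = −(-2)·(16 − 10) = 12
  + 5 · |-4 -2; 5 2| = 5·(-8 − (-10)) = 10
Sum: (-50) + (12) + (10) = -28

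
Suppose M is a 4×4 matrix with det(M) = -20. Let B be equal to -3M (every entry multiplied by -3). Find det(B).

The determinant is -1620.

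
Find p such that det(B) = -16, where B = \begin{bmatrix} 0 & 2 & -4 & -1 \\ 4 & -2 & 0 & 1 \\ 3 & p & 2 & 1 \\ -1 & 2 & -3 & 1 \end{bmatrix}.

Expanding along the row containing p, det(B) is linear in p: det(B) = (-32)·p + (-80).
Set (-32)·p + (-80) = -16  ⇒  (-32)·p = 64  ⇒  p = -2.

-2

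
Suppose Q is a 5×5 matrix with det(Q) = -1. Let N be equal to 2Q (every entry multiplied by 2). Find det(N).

For a 5×5 matrix, det(2Q) = 2^5·det(Q) = 32·det(Q).
det(N) = (32)·(-1) = -32

-32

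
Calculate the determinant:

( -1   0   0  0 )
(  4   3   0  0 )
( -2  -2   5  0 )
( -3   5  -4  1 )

-15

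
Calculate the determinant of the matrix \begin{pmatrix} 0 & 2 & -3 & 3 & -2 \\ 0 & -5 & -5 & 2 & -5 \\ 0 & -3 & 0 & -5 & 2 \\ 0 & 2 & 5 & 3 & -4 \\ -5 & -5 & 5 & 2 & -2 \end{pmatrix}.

2140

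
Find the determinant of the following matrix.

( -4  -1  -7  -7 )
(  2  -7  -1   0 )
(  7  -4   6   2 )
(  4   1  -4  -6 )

-1405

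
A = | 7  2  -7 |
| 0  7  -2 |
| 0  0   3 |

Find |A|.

det(A) = 147

A is upper triangular, so det(A) is the product of the diagonal entries:
det = (7) · (7) · (3) = 147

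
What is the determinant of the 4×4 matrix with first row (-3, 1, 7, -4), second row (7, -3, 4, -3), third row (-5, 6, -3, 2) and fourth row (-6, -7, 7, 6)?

2163

Expand along row 1:
  + (-3) · M_11   where M_11 = det([-3 4 -3; 6 -3 2; -7 7 6]) = -167
  − (1) · M_12   where M_12 = det([7 4 -3; -5 -3 2; -6 7 6]) = 7
  + (7) · M_13   where M_13 = det([7 -3 -3; -5 6 2; -6 -7 6]) = 83
  − (-4) · M_14   where M_14 = det([7 -3 4; -5 6 -3; -6 -7 7]) = 272
det = (+1)·(-3)·(-167) + (-1)·(1)·(7) + (+1)·(7)·(83) + (-1)·(-4)·(272) = 2163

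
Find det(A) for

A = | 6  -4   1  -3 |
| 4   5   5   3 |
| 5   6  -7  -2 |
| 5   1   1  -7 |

|A| = 3831

Expand along row 1:
  + (6) · M_11   where M_11 = det([5 5 3; 6 -7 -2; 1 1 -7]) = 494
  − (-4) · M_12   where M_12 = det([4 5 3; 5 -7 -2; 5 1 -7]) = 449
  + (1) · M_13   where M_13 = det([4 5 3; 5 6 -2; 5 1 -7]) = -110
  − (-3) · M_14   where M_14 = det([4 5 5; 5 6 -7; 5 1 1]) = -273
det = (+1)·(6)·(494) + (-1)·(-4)·(449) + (+1)·(1)·(-110) + (-1)·(-3)·(-273) = 3831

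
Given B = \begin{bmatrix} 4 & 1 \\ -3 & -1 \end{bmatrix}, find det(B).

det(B) = 4·(-1) − 1·(-3) = -4 − (-3) = -1

det(B) = -1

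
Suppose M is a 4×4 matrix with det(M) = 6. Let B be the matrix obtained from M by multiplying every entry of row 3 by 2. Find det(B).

The determinant is 12.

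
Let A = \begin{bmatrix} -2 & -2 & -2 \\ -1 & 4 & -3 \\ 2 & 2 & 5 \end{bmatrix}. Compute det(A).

The determinant is -30.

Expand along column 1:
  + (-2) · |4 -3; 2 5| = (-2)·(20 − (-6)) = -52
  − (-1) · |-2 -2; 2 5| = −(-1)·(-10 − (-4)) = -6
  + 2 · |-2 -2; 4 -3| = 2·(6 − (-8)) = 28
Sum: (-52) + (-6) + (28) = -30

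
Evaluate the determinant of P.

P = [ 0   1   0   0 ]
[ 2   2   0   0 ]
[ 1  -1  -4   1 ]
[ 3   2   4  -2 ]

-8

P is block lower-triangular with a 2×2 block and a 2×2 block on the diagonal, so its determinant equals the product of the determinants of the diagonal blocks.
det of the 2×2 block = -2
det of the 2×2 block = 4
det = (-2)·(4) = -8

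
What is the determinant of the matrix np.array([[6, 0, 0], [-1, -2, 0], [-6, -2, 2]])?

-24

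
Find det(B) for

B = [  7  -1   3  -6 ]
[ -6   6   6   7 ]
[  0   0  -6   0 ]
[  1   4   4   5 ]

det(B) = -942

Expand along row 3 (it has 3 zeros):
  + (-6) · M_33   where M_33 = det([7 -1 -6; -6 6 7; 1 4 5]) = 157
det = (+1)·(-6)·(157) = -942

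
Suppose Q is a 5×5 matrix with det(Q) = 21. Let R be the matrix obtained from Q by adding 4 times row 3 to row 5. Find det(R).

21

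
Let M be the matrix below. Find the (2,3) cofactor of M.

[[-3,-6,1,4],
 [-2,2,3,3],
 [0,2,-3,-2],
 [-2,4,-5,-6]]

Delete row 2 and column 3; the remaining 3×3 submatrix is [-3 -6 4; 0 2 -2; -2 4 -6].
Its determinant is 4.
The cofactor carries sign (−1)^(2+3) = −1, so C_{2,3} = −(4) = -4.

The cofactor is -4.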